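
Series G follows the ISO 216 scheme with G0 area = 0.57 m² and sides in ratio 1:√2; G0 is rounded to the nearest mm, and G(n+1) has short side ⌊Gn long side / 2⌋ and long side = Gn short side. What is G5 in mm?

112 × 158 mm

Let G0's short side be w mm. w · w√2 = 0.57 m² = 570,000 mm², so w ≈ 634.9 mm and w√2 ≈ 897.8 mm → G0 = 635 × 898 mm.
G1: ⌊898/2⌋ × 635 = 449 × 635 mm
G2: ⌊635/2⌋ × 449 = 317 × 449 mm
G3: ⌊449/2⌋ × 317 = 224 × 317 mm
G4: ⌊317/2⌋ × 224 = 158 × 224 mm
G5: ⌊224/2⌋ × 158 = 112 × 158 mm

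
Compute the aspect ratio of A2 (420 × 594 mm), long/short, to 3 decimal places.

1.414

594 / 420 = 1.414
Matches √2 ≈ 1.414 — the ISO 216 defining ratio.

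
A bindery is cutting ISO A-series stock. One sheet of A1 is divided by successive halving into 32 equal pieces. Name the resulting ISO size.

32 = 2^5, so 5 halving steps.
A1 → A2 → … → A6 after 5 steps.

A6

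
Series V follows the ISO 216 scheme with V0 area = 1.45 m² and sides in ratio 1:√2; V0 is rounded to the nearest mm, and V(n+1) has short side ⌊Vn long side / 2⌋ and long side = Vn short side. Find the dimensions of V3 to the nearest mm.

Let V0's short side be w mm. w · w√2 = 1.45 m² = 1,450,000 mm², so w ≈ 1012.6 mm and w√2 ≈ 1432.0 mm → V0 = 1013 × 1432 mm.
V1: ⌊1432/2⌋ × 1013 = 716 × 1013 mm
V2: ⌊1013/2⌋ × 716 = 506 × 716 mm
V3: ⌊716/2⌋ × 506 = 358 × 506 mm

358 × 506 mm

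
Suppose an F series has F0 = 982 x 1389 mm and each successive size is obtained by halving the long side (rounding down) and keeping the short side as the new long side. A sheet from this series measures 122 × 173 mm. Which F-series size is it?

F6

F0: 982 × 1389 mm
F1: 694 × 982 mm
F2: 491 × 694 mm
F3: 347 × 491 mm
F4: 245 × 347 mm
F5: 173 × 245 mm
F6: 122 × 173 mm
F7: 86 × 122 mm
→ matches F6.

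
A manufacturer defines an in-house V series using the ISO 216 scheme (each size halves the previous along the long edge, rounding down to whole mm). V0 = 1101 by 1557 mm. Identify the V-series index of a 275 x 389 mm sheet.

V4

V0: 1101 × 1557 mm
V1: 778 × 1101 mm
V2: 550 × 778 mm
V3: 389 × 550 mm
V4: 275 × 389 mm
V5: 194 × 275 mm
→ matches V4.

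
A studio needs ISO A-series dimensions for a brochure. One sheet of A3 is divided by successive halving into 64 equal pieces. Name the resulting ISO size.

64 = 2^6, so 6 halving steps.
A3 → A4 → … → A9 after 6 steps.

A9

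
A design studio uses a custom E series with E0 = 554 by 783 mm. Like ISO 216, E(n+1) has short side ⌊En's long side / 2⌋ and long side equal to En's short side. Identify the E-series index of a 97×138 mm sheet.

E5

E0: 554 × 783 mm
E1: 391 × 554 mm
E2: 277 × 391 mm
E3: 195 × 277 mm
E4: 138 × 195 mm
E5: 97 × 138 mm
E6: 69 × 97 mm
→ matches E5.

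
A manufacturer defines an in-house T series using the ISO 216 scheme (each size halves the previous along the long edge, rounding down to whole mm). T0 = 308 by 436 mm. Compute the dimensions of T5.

54 × 77 mm

T1: ⌊436/2⌋ × 308 = 218 × 308 mm
T2: ⌊308/2⌋ × 218 = 154 × 218 mm
T3: ⌊218/2⌋ × 154 = 109 × 154 mm
T4: ⌊154/2⌋ × 109 = 77 × 109 mm
T5: ⌊109/2⌋ × 77 = 54 × 77 mm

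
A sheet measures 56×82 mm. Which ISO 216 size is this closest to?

Aspect ratio 82/56 ≈ 1.464 (ISO target is √2 ≈ 1.414).
In the C-series (envelope sizes, between A and B): C8 = 57 × 81 mm.
Off by 2 mm total — nearest standard size.

C8 (57 × 81 mm)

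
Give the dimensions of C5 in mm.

C0 = 917 × 1297 mm (C0 is the geometric mean of A0 and B0, aspect 1:√2).
C1: ⌊1297/2⌋ × 917 = 648 × 917 mm
C2: ⌊917/2⌋ × 648 = 458 × 648 mm
C3: ⌊648/2⌋ × 458 = 324 × 458 mm
C4: ⌊458/2⌋ × 324 = 229 × 324 mm
C5: ⌊324/2⌋ × 229 = 162 × 229 mm

162 × 229 mm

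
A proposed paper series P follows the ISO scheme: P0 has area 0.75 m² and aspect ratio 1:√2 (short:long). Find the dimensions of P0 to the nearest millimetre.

Let the short side be w mm. Then w · w√2 = 0.75 m² = 750,000 mm².
w² = 750,000/√2, so w ≈ 728.2 mm; long side = w√2 ≈ 1029.9 mm.

728 × 1030 mm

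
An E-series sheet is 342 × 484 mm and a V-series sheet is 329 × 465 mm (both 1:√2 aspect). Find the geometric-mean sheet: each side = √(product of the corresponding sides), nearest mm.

335 × 474 mm

Short side: √(342 · 329) = √112518 ≈ 335.4 → 335 mm
Long side: √(484 · 465) = √225060 ≈ 474.4 → 474 mm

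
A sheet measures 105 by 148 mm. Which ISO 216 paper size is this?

A6 (105 × 148 mm)

Aspect ratio 148/105 ≈ 1.410 — close to the ISO √2 ≈ 1.414.
In the A-series (A0 area = 1 m²): A6 = 105 × 148 mm.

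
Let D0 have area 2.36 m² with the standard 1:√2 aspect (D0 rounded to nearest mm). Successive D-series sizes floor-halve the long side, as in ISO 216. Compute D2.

646 × 913 mm

Let D0's short side be w mm. w · w√2 = 2.36 m² = 2,360,000 mm², so w ≈ 1291.8 mm and w√2 ≈ 1826.9 mm → D0 = 1292 × 1827 mm.
D1: ⌊1827/2⌋ × 1292 = 913 × 1292 mm
D2: ⌊1292/2⌋ × 913 = 646 × 913 mm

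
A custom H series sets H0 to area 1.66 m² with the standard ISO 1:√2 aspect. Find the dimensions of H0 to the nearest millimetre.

1083 × 1532 mm

Let the short side be w mm. Then w · w√2 = 1.66 m² = 1,660,000 mm².
w² = 1,660,000/√2, so w ≈ 1083.4 mm; long side = w√2 ≈ 1532.2 mm.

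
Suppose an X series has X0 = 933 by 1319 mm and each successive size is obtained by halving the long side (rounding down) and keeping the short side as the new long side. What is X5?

X1: ⌊1319/2⌋ × 933 = 659 × 933 mm
X2: ⌊933/2⌋ × 659 = 466 × 659 mm
X3: ⌊659/2⌋ × 466 = 329 × 466 mm
X4: ⌊466/2⌋ × 329 = 233 × 329 mm
X5: ⌊329/2⌋ × 233 = 164 × 233 mm

164 × 233 mm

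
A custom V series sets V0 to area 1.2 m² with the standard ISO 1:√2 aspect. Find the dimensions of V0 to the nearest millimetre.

Let the short side be w mm. Then w · w√2 = 1.2 m² = 1,200,000 mm².
w² = 1,200,000/√2, so w ≈ 921.2 mm; long side = w√2 ≈ 1302.7 mm.

921 × 1303 mm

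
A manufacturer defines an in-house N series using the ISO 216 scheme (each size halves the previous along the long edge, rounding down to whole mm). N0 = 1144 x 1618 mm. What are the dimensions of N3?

N1: ⌊1618/2⌋ × 1144 = 809 × 1144 mm
N2: ⌊1144/2⌋ × 809 = 572 × 809 mm
N3: ⌊809/2⌋ × 572 = 404 × 572 mm

404 × 572 mm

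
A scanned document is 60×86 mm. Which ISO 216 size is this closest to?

B8 (62 × 88 mm)

Aspect ratio 86/60 ≈ 1.433 (ISO target is √2 ≈ 1.414).
In the B-series (B0 = 1000 × 1414 mm): B8 = 62 × 88 mm.
Off by 4 mm total — nearest standard size.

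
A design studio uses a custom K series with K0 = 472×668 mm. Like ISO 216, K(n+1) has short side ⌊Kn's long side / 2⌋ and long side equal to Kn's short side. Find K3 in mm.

167 × 236 mm

K1: ⌊668/2⌋ × 472 = 334 × 472 mm
K2: ⌊472/2⌋ × 334 = 236 × 334 mm
K3: ⌊334/2⌋ × 236 = 167 × 236 mm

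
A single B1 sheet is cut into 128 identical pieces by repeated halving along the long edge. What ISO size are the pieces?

128 = 2^7, so 7 halving steps.
B1 → B2 → … → B8 after 7 steps.

B8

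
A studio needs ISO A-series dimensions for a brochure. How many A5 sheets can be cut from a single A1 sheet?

16

A1 = 594 × 841 mm; A5 = 148 × 210 mm.
Each halving step doubles the count; 4 steps from A1 to A5.
2^4 = 16.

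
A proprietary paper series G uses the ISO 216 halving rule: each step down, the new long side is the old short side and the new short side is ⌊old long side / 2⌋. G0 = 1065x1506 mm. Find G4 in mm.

266 × 376 mm

G1: ⌊1506/2⌋ × 1065 = 753 × 1065 mm
G2: ⌊1065/2⌋ × 753 = 532 × 753 mm
G3: ⌊753/2⌋ × 532 = 376 × 532 mm
G4: ⌊532/2⌋ × 376 = 266 × 376 mm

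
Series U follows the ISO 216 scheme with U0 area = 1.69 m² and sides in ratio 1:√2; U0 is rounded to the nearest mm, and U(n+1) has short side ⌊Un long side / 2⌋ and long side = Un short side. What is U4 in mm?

Let U0's short side be w mm. w · w√2 = 1.69 m² = 1,690,000 mm², so w ≈ 1093.2 mm and w√2 ≈ 1546.0 mm → U0 = 1093 × 1546 mm.
U1: ⌊1546/2⌋ × 1093 = 773 × 1093 mm
U2: ⌊1093/2⌋ × 773 = 546 × 773 mm
U3: ⌊773/2⌋ × 546 = 386 × 546 mm
U4: ⌊546/2⌋ × 386 = 273 × 386 mm

273 × 386 mm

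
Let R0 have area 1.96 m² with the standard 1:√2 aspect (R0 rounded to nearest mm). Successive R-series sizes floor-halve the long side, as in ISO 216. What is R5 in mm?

208 × 294 mm

Let R0's short side be w mm. w · w√2 = 1.96 m² = 1,960,000 mm², so w ≈ 1177.3 mm and w√2 ≈ 1664.9 mm → R0 = 1177 × 1665 mm.
R1: ⌊1665/2⌋ × 1177 = 832 × 1177 mm
R2: ⌊1177/2⌋ × 832 = 588 × 832 mm
R3: ⌊832/2⌋ × 588 = 416 × 588 mm
R4: ⌊588/2⌋ × 416 = 294 × 416 mm
R5: ⌊416/2⌋ × 294 = 208 × 294 mm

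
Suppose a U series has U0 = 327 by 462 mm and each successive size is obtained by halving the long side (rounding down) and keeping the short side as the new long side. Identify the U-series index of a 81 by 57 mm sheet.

U5

U0: 327 × 462 mm
U1: 231 × 327 mm
U2: 163 × 231 mm
U3: 115 × 163 mm
U4: 81 × 115 mm
U5: 57 × 81 mm
U6: 40 × 57 mm
→ matches U5.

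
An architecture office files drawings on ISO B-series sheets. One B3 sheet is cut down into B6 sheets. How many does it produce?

Each ISO step halves the sheet: 1 × B3 → 2 × B4 → 4 × B5 → 8 × B6
From B3 to B6 is 3 halving steps: 2^3 = 8.

8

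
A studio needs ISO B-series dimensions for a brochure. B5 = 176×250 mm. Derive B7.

88 × 125 mm

B6: ⌊250/2⌋ × 176 = 125 × 176 mm
B7: ⌊176/2⌋ × 125 = 88 × 125 mm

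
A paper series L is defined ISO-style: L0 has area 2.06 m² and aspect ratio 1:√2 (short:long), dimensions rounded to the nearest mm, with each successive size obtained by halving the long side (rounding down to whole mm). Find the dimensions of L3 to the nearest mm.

Let L0's short side be w mm. w · w√2 = 2.06 m² = 2,060,000 mm², so w ≈ 1206.9 mm and w√2 ≈ 1706.8 mm → L0 = 1207 × 1707 mm.
L1: ⌊1707/2⌋ × 1207 = 853 × 1207 mm
L2: ⌊1207/2⌋ × 853 = 603 × 853 mm
L3: ⌊853/2⌋ × 603 = 426 × 603 mm

426 × 603 mm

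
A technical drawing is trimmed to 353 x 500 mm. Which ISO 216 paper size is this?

B3 (353 × 500 mm)

Aspect ratio 500/353 ≈ 1.416 — close to the ISO √2 ≈ 1.414.
In the B-series (B0 = 1000 × 1414 mm): B3 = 353 × 500 mm.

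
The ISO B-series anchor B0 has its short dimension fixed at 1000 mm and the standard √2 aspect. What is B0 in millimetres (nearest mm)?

Short side = 1000 mm; long side = 1000√2 ≈ 1414.2 mm.

1000 × 1414 mm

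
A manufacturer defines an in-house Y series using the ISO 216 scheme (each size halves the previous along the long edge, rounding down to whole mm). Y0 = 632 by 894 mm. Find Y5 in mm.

111 × 158 mm

Y1: ⌊894/2⌋ × 632 = 447 × 632 mm
Y2: ⌊632/2⌋ × 447 = 316 × 447 mm
Y3: ⌊447/2⌋ × 316 = 223 × 316 mm
Y4: ⌊316/2⌋ × 223 = 158 × 223 mm
Y5: ⌊223/2⌋ × 158 = 111 × 158 mm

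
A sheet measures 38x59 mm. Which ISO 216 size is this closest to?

Aspect ratio 59/38 ≈ 1.553 (ISO target is √2 ≈ 1.414).
In the C-series (envelope sizes, between A and B): C9 = 40 × 57 mm.
Off by 4 mm total — nearest standard size.

C9 (40 × 57 mm)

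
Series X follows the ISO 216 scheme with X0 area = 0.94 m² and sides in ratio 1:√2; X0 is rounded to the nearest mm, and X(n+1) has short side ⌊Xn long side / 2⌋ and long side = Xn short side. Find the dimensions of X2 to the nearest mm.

407 × 576 mm

Let X0's short side be w mm. w · w√2 = 0.94 m² = 940,000 mm², so w ≈ 815.3 mm and w√2 ≈ 1153.0 mm → X0 = 815 × 1153 mm.
X1: ⌊1153/2⌋ × 815 = 576 × 815 mm
X2: ⌊815/2⌋ × 576 = 407 × 576 mm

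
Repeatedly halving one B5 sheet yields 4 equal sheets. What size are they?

B7

4 = 2^2, so 2 halving steps.
B5 → B6 → … → B7 after 2 steps.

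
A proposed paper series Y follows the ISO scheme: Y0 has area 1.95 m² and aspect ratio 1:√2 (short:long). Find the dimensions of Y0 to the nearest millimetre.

Let the short side be w mm. Then w · w√2 = 1.95 m² = 1,950,000 mm².
w² = 1,950,000/√2, so w ≈ 1174.2 mm; long side = w√2 ≈ 1660.6 mm.

1174 × 1661 mm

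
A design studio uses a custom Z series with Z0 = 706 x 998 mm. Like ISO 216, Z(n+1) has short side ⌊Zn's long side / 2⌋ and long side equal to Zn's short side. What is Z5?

Z1: ⌊998/2⌋ × 706 = 499 × 706 mm
Z2: ⌊706/2⌋ × 499 = 353 × 499 mm
Z3: ⌊499/2⌋ × 353 = 249 × 353 mm
Z4: ⌊353/2⌋ × 249 = 176 × 249 mm
Z5: ⌊249/2⌋ × 176 = 124 × 176 mm

124 × 176 mm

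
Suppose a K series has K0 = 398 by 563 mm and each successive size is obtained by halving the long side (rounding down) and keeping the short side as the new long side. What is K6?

49 × 70 mm

K1: ⌊563/2⌋ × 398 = 281 × 398 mm
K2: ⌊398/2⌋ × 281 = 199 × 281 mm
K3: ⌊281/2⌋ × 199 = 140 × 199 mm
K4: ⌊199/2⌋ × 140 = 99 × 140 mm
K5: ⌊140/2⌋ × 99 = 70 × 99 mm
K6: ⌊99/2⌋ × 70 = 49 × 70 mm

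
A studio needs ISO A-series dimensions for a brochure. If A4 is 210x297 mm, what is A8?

52 × 74 mm

A5: ⌊297/2⌋ × 210 = 148 × 210 mm
A6: ⌊210/2⌋ × 148 = 105 × 148 mm
A7: ⌊148/2⌋ × 105 = 74 × 105 mm
A8: ⌊105/2⌋ × 74 = 52 × 74 mm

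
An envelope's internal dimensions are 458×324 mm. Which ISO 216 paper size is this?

Aspect ratio 458/324 ≈ 1.414 — close to the ISO √2 ≈ 1.414.
In the C-series (envelope sizes, between A and B): C3 = 324 × 458 mm.

C3 (324 × 458 mm)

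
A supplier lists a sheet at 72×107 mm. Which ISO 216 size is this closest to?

A7 (74 × 105 mm)

Aspect ratio 107/72 ≈ 1.486 (ISO target is √2 ≈ 1.414).
In the A-series (A0 area = 1 m²): A7 = 74 × 105 mm.
Off by 4 mm total — nearest standard size.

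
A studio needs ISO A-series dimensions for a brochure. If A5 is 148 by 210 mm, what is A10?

A6: ⌊210/2⌋ × 148 = 105 × 148 mm
A7: ⌊148/2⌋ × 105 = 74 × 105 mm
A8: ⌊105/2⌋ × 74 = 52 × 74 mm
A9: ⌊74/2⌋ × 52 = 37 × 52 mm
A10: ⌊52/2⌋ × 37 = 26 × 37 mm

26 × 37 mm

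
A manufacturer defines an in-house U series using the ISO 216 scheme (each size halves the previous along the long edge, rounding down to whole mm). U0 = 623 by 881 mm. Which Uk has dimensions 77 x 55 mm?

U0: 623 × 881 mm
U1: 440 × 623 mm
U2: 311 × 440 mm
U3: 220 × 311 mm
U4: 155 × 220 mm
U5: 110 × 155 mm
U6: 77 × 110 mm
U7: 55 × 77 mm
U8: 38 × 55 mm
→ matches U7.

U7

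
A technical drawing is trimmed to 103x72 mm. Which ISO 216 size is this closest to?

A7 (74 × 105 mm)

Aspect ratio 103/72 ≈ 1.431 (ISO target is √2 ≈ 1.414).
In the A-series (A0 area = 1 m²): A7 = 74 × 105 mm.
Off by 4 mm total — nearest standard size.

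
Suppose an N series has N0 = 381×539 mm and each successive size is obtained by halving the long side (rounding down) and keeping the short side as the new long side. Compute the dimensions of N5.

67 × 95 mm

N1: ⌊539/2⌋ × 381 = 269 × 381 mm
N2: ⌊381/2⌋ × 269 = 190 × 269 mm
N3: ⌊269/2⌋ × 190 = 134 × 190 mm
N4: ⌊190/2⌋ × 134 = 95 × 134 mm
N5: ⌊134/2⌋ × 95 = 67 × 95 mm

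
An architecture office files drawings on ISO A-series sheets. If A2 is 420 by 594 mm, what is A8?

52 × 74 mm

A3: ⌊594/2⌋ × 420 = 297 × 420 mm
A4: ⌊420/2⌋ × 297 = 210 × 297 mm
A5: ⌊297/2⌋ × 210 = 148 × 210 mm
A6: ⌊210/2⌋ × 148 = 105 × 148 mm
A7: ⌊148/2⌋ × 105 = 74 × 105 mm
A8: ⌊105/2⌋ × 74 = 52 × 74 mm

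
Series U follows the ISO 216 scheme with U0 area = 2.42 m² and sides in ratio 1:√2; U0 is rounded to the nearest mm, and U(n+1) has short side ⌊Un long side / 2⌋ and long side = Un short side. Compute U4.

327 × 462 mm

Let U0's short side be w mm. w · w√2 = 2.42 m² = 2,420,000 mm², so w ≈ 1308.1 mm and w√2 ≈ 1850.0 mm → U0 = 1308 × 1850 mm.
U1: ⌊1850/2⌋ × 1308 = 925 × 1308 mm
U2: ⌊1308/2⌋ × 925 = 654 × 925 mm
U3: ⌊925/2⌋ × 654 = 462 × 654 mm
U4: ⌊654/2⌋ × 462 = 327 × 462 mm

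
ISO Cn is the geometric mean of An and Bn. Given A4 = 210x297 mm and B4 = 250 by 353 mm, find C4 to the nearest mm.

229 × 324 mm

Short side: √(210 · 250) = √52500 ≈ 229.1 → 229 mm
Long side: √(297 · 353) = √104841 ≈ 323.8 → 324 mm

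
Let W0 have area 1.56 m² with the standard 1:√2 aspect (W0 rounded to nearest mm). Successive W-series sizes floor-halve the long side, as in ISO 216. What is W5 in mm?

Let W0's short side be w mm. w · w√2 = 1.56 m² = 1,560,000 mm², so w ≈ 1050.3 mm and w√2 ≈ 1485.3 mm → W0 = 1050 × 1485 mm.
W1: ⌊1485/2⌋ × 1050 = 742 × 1050 mm
W2: ⌊1050/2⌋ × 742 = 525 × 742 mm
W3: ⌊742/2⌋ × 525 = 371 × 525 mm
W4: ⌊525/2⌋ × 371 = 262 × 371 mm
W5: ⌊371/2⌋ × 262 = 185 × 262 mm

185 × 262 mm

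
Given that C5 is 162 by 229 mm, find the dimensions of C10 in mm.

C6: ⌊229/2⌋ × 162 = 114 × 162 mm
C7: ⌊162/2⌋ × 114 = 81 × 114 mm
C8: ⌊114/2⌋ × 81 = 57 × 81 mm
C9: ⌊81/2⌋ × 57 = 40 × 57 mm
C10: ⌊57/2⌋ × 40 = 28 × 40 mm

28 × 40 mm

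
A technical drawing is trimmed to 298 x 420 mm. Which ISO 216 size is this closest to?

Aspect ratio 420/298 ≈ 1.409 — close to the ISO √2 ≈ 1.414.
In the A-series (A0 area = 1 m²): A3 = 297 × 420 mm.
Off by 1 mm total — nearest standard size.

A3 (297 × 420 mm)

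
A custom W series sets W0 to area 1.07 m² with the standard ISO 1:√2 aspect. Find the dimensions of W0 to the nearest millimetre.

870 × 1230 mm

Let the short side be w mm. Then w · w√2 = 1.07 m² = 1,070,000 mm².
w² = 1,070,000/√2, so w ≈ 869.8 mm; long side = w√2 ≈ 1230.1 mm.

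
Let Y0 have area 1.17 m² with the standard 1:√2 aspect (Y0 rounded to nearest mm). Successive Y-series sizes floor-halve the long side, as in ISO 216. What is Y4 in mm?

Let Y0's short side be w mm. w · w√2 = 1.17 m² = 1,170,000 mm², so w ≈ 909.6 mm and w√2 ≈ 1286.3 mm → Y0 = 910 × 1286 mm.
Y1: ⌊1286/2⌋ × 910 = 643 × 910 mm
Y2: ⌊910/2⌋ × 643 = 455 × 643 mm
Y3: ⌊643/2⌋ × 455 = 321 × 455 mm
Y4: ⌊455/2⌋ × 321 = 227 × 321 mm

227 × 321 mm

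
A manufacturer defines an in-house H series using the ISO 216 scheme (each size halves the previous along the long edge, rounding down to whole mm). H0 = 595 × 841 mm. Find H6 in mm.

74 × 105 mm

H1: ⌊841/2⌋ × 595 = 420 × 595 mm
H2: ⌊595/2⌋ × 420 = 297 × 420 mm
H3: ⌊420/2⌋ × 297 = 210 × 297 mm
H4: ⌊297/2⌋ × 210 = 148 × 210 mm
H5: ⌊210/2⌋ × 148 = 105 × 148 mm
H6: ⌊148/2⌋ × 105 = 74 × 105 mm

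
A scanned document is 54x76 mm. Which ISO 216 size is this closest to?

Aspect ratio 76/54 ≈ 1.407 — close to the ISO √2 ≈ 1.414.
In the A-series (A0 area = 1 m²): A8 = 52 × 74 mm.
Off by 4 mm total — nearest standard size.

A8 (52 × 74 mm)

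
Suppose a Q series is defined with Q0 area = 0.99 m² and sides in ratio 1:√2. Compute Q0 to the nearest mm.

Let the short side be w mm. Then w · w√2 = 0.99 m² = 990,000 mm².
w² = 990,000/√2, so w ≈ 836.7 mm; long side = w√2 ≈ 1183.2 mm.

837 × 1183 mm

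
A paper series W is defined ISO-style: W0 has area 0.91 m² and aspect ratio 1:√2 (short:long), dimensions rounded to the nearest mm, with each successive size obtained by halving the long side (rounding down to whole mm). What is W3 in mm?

283 × 401 mm

Let W0's short side be w mm. w · w√2 = 0.91 m² = 910,000 mm², so w ≈ 802.2 mm and w√2 ≈ 1134.4 mm → W0 = 802 × 1134 mm.
W1: ⌊1134/2⌋ × 802 = 567 × 802 mm
W2: ⌊802/2⌋ × 567 = 401 × 567 mm
W3: ⌊567/2⌋ × 401 = 283 × 401 mm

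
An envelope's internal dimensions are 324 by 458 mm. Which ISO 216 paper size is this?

C3 (324 × 458 mm)

Aspect ratio 458/324 ≈ 1.414 — close to the ISO √2 ≈ 1.414.
In the C-series (envelope sizes, between A and B): C3 = 324 × 458 mm.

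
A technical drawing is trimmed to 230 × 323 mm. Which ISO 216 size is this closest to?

C4 (229 × 324 mm)

Aspect ratio 323/230 ≈ 1.404 — close to the ISO √2 ≈ 1.414.
In the C-series (envelope sizes, between A and B): C4 = 229 × 324 mm.
Off by 2 mm total — nearest standard size.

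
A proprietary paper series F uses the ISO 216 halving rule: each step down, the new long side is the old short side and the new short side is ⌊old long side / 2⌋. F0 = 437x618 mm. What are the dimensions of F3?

154 × 218 mm

F1: ⌊618/2⌋ × 437 = 309 × 437 mm
F2: ⌊437/2⌋ × 309 = 218 × 309 mm
F3: ⌊309/2⌋ × 218 = 154 × 218 mm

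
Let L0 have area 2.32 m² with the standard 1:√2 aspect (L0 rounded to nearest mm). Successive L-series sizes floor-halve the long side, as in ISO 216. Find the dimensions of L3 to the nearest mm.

452 × 640 mm

Let L0's short side be w mm. w · w√2 = 2.32 m² = 2,320,000 mm², so w ≈ 1280.8 mm and w√2 ≈ 1811.3 mm → L0 = 1281 × 1811 mm.
L1: ⌊1811/2⌋ × 1281 = 905 × 1281 mm
L2: ⌊1281/2⌋ × 905 = 640 × 905 mm
L3: ⌊905/2⌋ × 640 = 452 × 640 mm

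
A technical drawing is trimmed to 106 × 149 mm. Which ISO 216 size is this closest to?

A6 (105 × 148 mm)

Aspect ratio 149/106 ≈ 1.406 — close to the ISO √2 ≈ 1.414.
In the A-series (A0 area = 1 m²): A6 = 105 × 148 mm.
Off by 2 mm total — nearest standard size.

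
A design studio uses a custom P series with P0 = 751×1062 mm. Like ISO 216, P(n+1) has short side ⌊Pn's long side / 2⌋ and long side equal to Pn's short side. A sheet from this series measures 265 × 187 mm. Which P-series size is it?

P4

P0: 751 × 1062 mm
P1: 531 × 751 mm
P2: 375 × 531 mm
P3: 265 × 375 mm
P4: 187 × 265 mm
P5: 132 × 187 mm
→ matches P4.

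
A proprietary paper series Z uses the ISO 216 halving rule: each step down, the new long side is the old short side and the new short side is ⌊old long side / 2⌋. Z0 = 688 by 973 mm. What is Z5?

121 × 172 mm

Z1: ⌊973/2⌋ × 688 = 486 × 688 mm
Z2: ⌊688/2⌋ × 486 = 344 × 486 mm
Z3: ⌊486/2⌋ × 344 = 243 × 344 mm
Z4: ⌊344/2⌋ × 243 = 172 × 243 mm
Z5: ⌊243/2⌋ × 172 = 121 × 172 mm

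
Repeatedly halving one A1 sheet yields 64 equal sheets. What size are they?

A7

64 = 2^6, so 6 halving steps.
A1 → A2 → … → A7 after 6 steps.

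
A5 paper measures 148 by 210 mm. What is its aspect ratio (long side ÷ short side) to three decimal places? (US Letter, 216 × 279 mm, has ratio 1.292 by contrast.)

1.419

210 / 148 = 1.419
ISO 216 targets √2 ≈ 1.414; the +0.005 deviation is from mm rounding.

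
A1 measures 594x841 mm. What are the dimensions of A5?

148 × 210 mm

A2: ⌊841/2⌋ × 594 = 420 × 594 mm
A3: ⌊594/2⌋ × 420 = 297 × 420 mm
A4: ⌊420/2⌋ × 297 = 210 × 297 mm
A5: ⌊297/2⌋ × 210 = 148 × 210 mm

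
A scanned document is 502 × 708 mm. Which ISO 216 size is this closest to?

B2 (500 × 707 mm)

Aspect ratio 708/502 ≈ 1.410 — close to the ISO √2 ≈ 1.414.
In the B-series (B0 = 1000 × 1414 mm): B2 = 500 × 707 mm.
Off by 3 mm total — nearest standard size.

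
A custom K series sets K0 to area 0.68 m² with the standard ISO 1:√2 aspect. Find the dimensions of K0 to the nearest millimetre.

693 × 981 mm

Let the short side be w mm. Then w · w√2 = 0.68 m² = 680,000 mm².
w² = 680,000/√2, so w ≈ 693.4 mm; long side = w√2 ≈ 980.6 mm.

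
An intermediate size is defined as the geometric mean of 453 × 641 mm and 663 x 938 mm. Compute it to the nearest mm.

Short side: √(453 · 663) = √300339 ≈ 548.0 → 548 mm
Long side: √(641 · 938) = √601258 ≈ 775.4 → 775 mm

548 × 775 mm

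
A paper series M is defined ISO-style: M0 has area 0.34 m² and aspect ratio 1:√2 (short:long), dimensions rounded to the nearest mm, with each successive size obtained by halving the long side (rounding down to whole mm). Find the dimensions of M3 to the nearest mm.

173 × 245 mm

Let M0's short side be w mm. w · w√2 = 0.34 m² = 340,000 mm², so w ≈ 490.3 mm and w√2 ≈ 693.4 mm → M0 = 490 × 693 mm.
M1: ⌊693/2⌋ × 490 = 346 × 490 mm
M2: ⌊490/2⌋ × 346 = 245 × 346 mm
M3: ⌊346/2⌋ × 245 = 173 × 245 mm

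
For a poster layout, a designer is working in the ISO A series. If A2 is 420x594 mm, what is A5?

148 × 210 mm

A3: ⌊594/2⌋ × 420 = 297 × 420 mm
A4: ⌊420/2⌋ × 297 = 210 × 297 mm
A5: ⌊297/2⌋ × 210 = 148 × 210 mm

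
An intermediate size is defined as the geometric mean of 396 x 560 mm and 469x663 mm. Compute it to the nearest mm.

Short side: √(396 · 469) = √185724 ≈ 431.0 → 431 mm
Long side: √(560 · 663) = √371280 ≈ 609.3 → 609 mm

431 × 609 mm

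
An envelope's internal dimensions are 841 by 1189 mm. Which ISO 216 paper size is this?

Aspect ratio 1189/841 ≈ 1.414 — close to the ISO √2 ≈ 1.414.
In the A-series (A0 area = 1 m²): A0 = 841 × 1189 mm.

A0 (841 × 1189 mm)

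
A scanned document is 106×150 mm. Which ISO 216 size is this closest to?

A6 (105 × 148 mm)

Aspect ratio 150/106 ≈ 1.415 — close to the ISO √2 ≈ 1.414.
In the A-series (A0 area = 1 m²): A6 = 105 × 148 mm.
Off by 3 mm total — nearest standard size.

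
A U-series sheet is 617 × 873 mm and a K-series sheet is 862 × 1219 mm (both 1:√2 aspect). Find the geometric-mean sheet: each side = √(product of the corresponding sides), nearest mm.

Short side: √(617 · 862) = √531854 ≈ 729.3 → 729 mm
Long side: √(873 · 1219) = √1064187 ≈ 1031.6 → 1032 mm

729 × 1032 mm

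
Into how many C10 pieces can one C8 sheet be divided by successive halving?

4

C8 = 57 × 81 mm; C10 = 28 × 40 mm.
Each halving step doubles the count; 2 steps from C8 to C10.
2^2 = 4.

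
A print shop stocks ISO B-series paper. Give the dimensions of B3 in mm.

353 × 500 mm

B0 = 1000 × 1414 mm (B0 has a 1000 mm short side, aspect 1:√2).
B1: ⌊1414/2⌋ × 1000 = 707 × 1000 mm
B2: ⌊1000/2⌋ × 707 = 500 × 707 mm
B3: ⌊707/2⌋ × 500 = 353 × 500 mm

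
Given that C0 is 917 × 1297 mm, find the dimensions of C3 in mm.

C1: ⌊1297/2⌋ × 917 = 648 × 917 mm
C2: ⌊917/2⌋ × 648 = 458 × 648 mm
C3: ⌊648/2⌋ × 458 = 324 × 458 mm

324 × 458 mm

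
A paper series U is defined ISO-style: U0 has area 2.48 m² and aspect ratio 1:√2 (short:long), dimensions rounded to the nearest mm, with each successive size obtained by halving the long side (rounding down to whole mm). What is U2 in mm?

Let U0's short side be w mm. w · w√2 = 2.48 m² = 2,480,000 mm², so w ≈ 1324.2 mm and w√2 ≈ 1872.8 mm → U0 = 1324 × 1873 mm.
U1: ⌊1873/2⌋ × 1324 = 936 × 1324 mm
U2: ⌊1324/2⌋ × 936 = 662 × 936 mm

662 × 936 mm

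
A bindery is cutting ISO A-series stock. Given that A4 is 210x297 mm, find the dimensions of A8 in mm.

52 × 74 mm

A5: ⌊297/2⌋ × 210 = 148 × 210 mm
A6: ⌊210/2⌋ × 148 = 105 × 148 mm
A7: ⌊148/2⌋ × 105 = 74 × 105 mm
A8: ⌊105/2⌋ × 74 = 52 × 74 mm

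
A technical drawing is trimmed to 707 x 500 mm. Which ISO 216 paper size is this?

B2 (500 × 707 mm)

Aspect ratio 707/500 ≈ 1.414 — close to the ISO √2 ≈ 1.414.
In the B-series (B0 = 1000 × 1414 mm): B2 = 500 × 707 mm.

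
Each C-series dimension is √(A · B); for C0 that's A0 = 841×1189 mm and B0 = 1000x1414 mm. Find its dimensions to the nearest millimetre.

917 × 1297 mm

Short: √(841 · 1000) = √841000 ≈ 917.1 mm.
Long: √(1189 · 1414) = √1681246 ≈ 1296.6 mm.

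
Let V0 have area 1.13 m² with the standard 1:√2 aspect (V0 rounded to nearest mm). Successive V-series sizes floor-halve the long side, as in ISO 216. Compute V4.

223 × 316 mm

Let V0's short side be w mm. w · w√2 = 1.13 m² = 1,130,000 mm², so w ≈ 893.9 mm and w√2 ≈ 1264.1 mm → V0 = 894 × 1264 mm.
V1: ⌊1264/2⌋ × 894 = 632 × 894 mm
V2: ⌊894/2⌋ × 632 = 447 × 632 mm
V3: ⌊632/2⌋ × 447 = 316 × 447 mm
V4: ⌊447/2⌋ × 316 = 223 × 316 mm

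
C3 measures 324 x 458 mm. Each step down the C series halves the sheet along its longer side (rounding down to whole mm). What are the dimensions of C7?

81 × 114 mm

C4: ⌊458/2⌋ × 324 = 229 × 324 mm
C5: ⌊324/2⌋ × 229 = 162 × 229 mm
C6: ⌊229/2⌋ × 162 = 114 × 162 mm
C7: ⌊162/2⌋ × 114 = 81 × 114 mm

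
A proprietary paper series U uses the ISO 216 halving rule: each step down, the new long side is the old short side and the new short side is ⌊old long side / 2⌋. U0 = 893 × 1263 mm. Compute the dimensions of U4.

U1: ⌊1263/2⌋ × 893 = 631 × 893 mm
U2: ⌊893/2⌋ × 631 = 446 × 631 mm
U3: ⌊631/2⌋ × 446 = 315 × 446 mm
U4: ⌊446/2⌋ × 315 = 223 × 315 mm

223 × 315 mm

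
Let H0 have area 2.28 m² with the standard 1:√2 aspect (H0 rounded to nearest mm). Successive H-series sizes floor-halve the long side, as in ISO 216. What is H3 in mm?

Let H0's short side be w mm. w · w√2 = 2.28 m² = 2,280,000 mm², so w ≈ 1269.7 mm and w√2 ≈ 1795.7 mm → H0 = 1270 × 1796 mm.
H1: ⌊1796/2⌋ × 1270 = 898 × 1270 mm
H2: ⌊1270/2⌋ × 898 = 635 × 898 mm
H3: ⌊898/2⌋ × 635 = 449 × 635 mm

449 × 635 mm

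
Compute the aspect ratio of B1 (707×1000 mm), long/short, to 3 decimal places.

1000 / 707 = 1.414
Matches √2 ≈ 1.414 — the ISO 216 defining ratio.

1.414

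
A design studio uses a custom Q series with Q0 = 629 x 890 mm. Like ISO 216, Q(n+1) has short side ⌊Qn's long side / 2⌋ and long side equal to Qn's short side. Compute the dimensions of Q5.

Q1: ⌊890/2⌋ × 629 = 445 × 629 mm
Q2: ⌊629/2⌋ × 445 = 314 × 445 mm
Q3: ⌊445/2⌋ × 314 = 222 × 314 mm
Q4: ⌊314/2⌋ × 222 = 157 × 222 mm
Q5: ⌊222/2⌋ × 157 = 111 × 157 mm

111 × 157 mm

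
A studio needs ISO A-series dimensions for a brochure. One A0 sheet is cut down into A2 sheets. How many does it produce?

Each ISO step halves the sheet: 1 × A0 → 2 × A1 → 4 × A2
From A0 to A2 is 2 halving steps: 2^2 = 4.

4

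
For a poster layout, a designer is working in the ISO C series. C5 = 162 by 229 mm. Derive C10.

C6: ⌊229/2⌋ × 162 = 114 × 162 mm
C7: ⌊162/2⌋ × 114 = 81 × 114 mm
C8: ⌊114/2⌋ × 81 = 57 × 81 mm
C9: ⌊81/2⌋ × 57 = 40 × 57 mm
C10: ⌊57/2⌋ × 40 = 28 × 40 mm

28 × 40 mm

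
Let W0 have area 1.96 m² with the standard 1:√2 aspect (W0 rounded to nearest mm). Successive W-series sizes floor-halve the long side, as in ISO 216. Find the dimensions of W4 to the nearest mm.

Let W0's short side be w mm. w · w√2 = 1.96 m² = 1,960,000 mm², so w ≈ 1177.3 mm and w√2 ≈ 1664.9 mm → W0 = 1177 × 1665 mm.
W1: ⌊1665/2⌋ × 1177 = 832 × 1177 mm
W2: ⌊1177/2⌋ × 832 = 588 × 832 mm
W3: ⌊832/2⌋ × 588 = 416 × 588 mm
W4: ⌊588/2⌋ × 416 = 294 × 416 mm

294 × 416 mm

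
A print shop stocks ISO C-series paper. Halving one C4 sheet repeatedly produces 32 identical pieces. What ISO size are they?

C9

32 = 2^5, so 5 halving steps.
C4 → C5 → … → C9 after 5 steps.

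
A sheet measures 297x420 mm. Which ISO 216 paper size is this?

A3 (297 × 420 mm)

Aspect ratio 420/297 ≈ 1.414 — close to the ISO √2 ≈ 1.414.
In the A-series (A0 area = 1 m²): A3 = 297 × 420 mm.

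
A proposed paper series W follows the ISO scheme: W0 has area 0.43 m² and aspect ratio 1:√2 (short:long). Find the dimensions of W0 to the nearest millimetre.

551 × 780 mm

Let the short side be w mm. Then w · w√2 = 0.43 m² = 430,000 mm².
w² = 430,000/√2, so w ≈ 551.4 mm; long side = w√2 ≈ 779.8 mm.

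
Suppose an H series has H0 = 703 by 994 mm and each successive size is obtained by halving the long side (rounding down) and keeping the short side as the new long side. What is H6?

87 × 124 mm

H1: ⌊994/2⌋ × 703 = 497 × 703 mm
H2: ⌊703/2⌋ × 497 = 351 × 497 mm
H3: ⌊497/2⌋ × 351 = 248 × 351 mm
H4: ⌊351/2⌋ × 248 = 175 × 248 mm
H5: ⌊248/2⌋ × 175 = 124 × 175 mm
H6: ⌊175/2⌋ × 124 = 87 × 124 mm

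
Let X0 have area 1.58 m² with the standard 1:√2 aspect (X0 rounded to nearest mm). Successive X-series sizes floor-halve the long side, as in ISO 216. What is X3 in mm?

Let X0's short side be w mm. w · w√2 = 1.58 m² = 1,580,000 mm², so w ≈ 1057.0 mm and w√2 ≈ 1494.8 mm → X0 = 1057 × 1495 mm.
X1: ⌊1495/2⌋ × 1057 = 747 × 1057 mm
X2: ⌊1057/2⌋ × 747 = 528 × 747 mm
X3: ⌊747/2⌋ × 528 = 373 × 528 mm

373 × 528 mm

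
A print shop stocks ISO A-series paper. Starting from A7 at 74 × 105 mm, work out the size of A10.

26 × 37 mm

A8: ⌊105/2⌋ × 74 = 52 × 74 mm
A9: ⌊74/2⌋ × 52 = 37 × 52 mm
A10: ⌊52/2⌋ × 37 = 26 × 37 mm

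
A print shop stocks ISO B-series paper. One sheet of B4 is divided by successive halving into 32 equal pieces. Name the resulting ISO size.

32 = 2^5, so 5 halving steps.
B4 → B5 → … → B9 after 5 steps.

B9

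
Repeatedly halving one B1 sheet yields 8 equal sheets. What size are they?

B4

8 = 2^3, so 3 halving steps.
B1 → B2 → … → B4 after 3 steps.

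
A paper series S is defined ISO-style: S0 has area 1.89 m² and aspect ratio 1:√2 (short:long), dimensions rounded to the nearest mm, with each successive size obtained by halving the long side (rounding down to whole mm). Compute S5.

204 × 289 mm

Let S0's short side be w mm. w · w√2 = 1.89 m² = 1,890,000 mm², so w ≈ 1156.0 mm and w√2 ≈ 1634.9 mm → S0 = 1156 × 1635 mm.
S1: ⌊1635/2⌋ × 1156 = 817 × 1156 mm
S2: ⌊1156/2⌋ × 817 = 578 × 817 mm
S3: ⌊817/2⌋ × 578 = 408 × 578 mm
S4: ⌊578/2⌋ × 408 = 289 × 408 mm
S5: ⌊408/2⌋ × 289 = 204 × 289 mm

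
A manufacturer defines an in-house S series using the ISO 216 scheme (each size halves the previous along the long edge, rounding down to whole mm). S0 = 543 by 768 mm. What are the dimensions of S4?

135 × 192 mm

S1: ⌊768/2⌋ × 543 = 384 × 543 mm
S2: ⌊543/2⌋ × 384 = 271 × 384 mm
S3: ⌊384/2⌋ × 271 = 192 × 271 mm
S4: ⌊271/2⌋ × 192 = 135 × 192 mm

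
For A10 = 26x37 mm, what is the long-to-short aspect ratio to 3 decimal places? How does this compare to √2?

37 / 26 = 1.423
ISO 216 targets √2 ≈ 1.414; the +0.009 deviation is from mm rounding.

1.423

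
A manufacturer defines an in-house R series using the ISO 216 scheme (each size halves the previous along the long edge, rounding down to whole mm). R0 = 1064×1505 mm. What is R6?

133 × 188 mm

R1 = 752 × 1064 mm (from R0 by 1 halving).
R2: ⌊1064/2⌋ × 752 = 532 × 752 mm
R3: ⌊752/2⌋ × 532 = 376 × 532 mm
R4: ⌊532/2⌋ × 376 = 266 × 376 mm
R5: ⌊376/2⌋ × 266 = 188 × 266 mm
R6: ⌊266/2⌋ × 188 = 133 × 188 mm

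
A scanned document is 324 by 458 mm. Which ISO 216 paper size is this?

C3 (324 × 458 mm)

Aspect ratio 458/324 ≈ 1.414 — close to the ISO √2 ≈ 1.414.
In the C-series (envelope sizes, between A and B): C3 = 324 × 458 mm.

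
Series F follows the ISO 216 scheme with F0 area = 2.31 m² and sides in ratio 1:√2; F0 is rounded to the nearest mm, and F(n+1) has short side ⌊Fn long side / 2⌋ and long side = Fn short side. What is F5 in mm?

Let F0's short side be w mm. w · w√2 = 2.31 m² = 2,310,000 mm², so w ≈ 1278.1 mm and w√2 ≈ 1807.4 mm → F0 = 1278 × 1807 mm.
F1: ⌊1807/2⌋ × 1278 = 903 × 1278 mm
F2: ⌊1278/2⌋ × 903 = 639 × 903 mm
F3: ⌊903/2⌋ × 639 = 451 × 639 mm
F4: ⌊639/2⌋ × 451 = 319 × 451 mm
F5: ⌊451/2⌋ × 319 = 225 × 319 mm

225 × 319 mm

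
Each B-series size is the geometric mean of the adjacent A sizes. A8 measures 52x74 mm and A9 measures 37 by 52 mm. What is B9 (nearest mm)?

44 × 62 mm

Short side: √(52 · 37) = √1924 ≈ 43.9 → 44 mm
Long side: √(74 · 52) = √3848 ≈ 62.0 → 62 mm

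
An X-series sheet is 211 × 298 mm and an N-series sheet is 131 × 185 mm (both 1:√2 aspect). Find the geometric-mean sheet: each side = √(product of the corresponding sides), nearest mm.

166 × 235 mm

Short side: √(211 · 131) = √27641 ≈ 166.3 → 166 mm
Long side: √(298 · 185) = √55130 ≈ 234.8 → 235 mm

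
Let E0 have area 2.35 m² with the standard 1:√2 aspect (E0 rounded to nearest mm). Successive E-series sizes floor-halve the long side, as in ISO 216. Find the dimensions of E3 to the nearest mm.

455 × 644 mm

Let E0's short side be w mm. w · w√2 = 2.35 m² = 2,350,000 mm², so w ≈ 1289.1 mm and w√2 ≈ 1823.0 mm → E0 = 1289 × 1823 mm.
E1: ⌊1823/2⌋ × 1289 = 911 × 1289 mm
E2: ⌊1289/2⌋ × 911 = 644 × 911 mm
E3: ⌊911/2⌋ × 644 = 455 × 644 mm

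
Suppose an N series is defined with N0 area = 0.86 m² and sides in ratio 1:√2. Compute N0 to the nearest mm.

Let the short side be w mm. Then w · w√2 = 0.86 m² = 860,000 mm².
w² = 860,000/√2, so w ≈ 779.8 mm; long side = w√2 ≈ 1102.8 mm.

780 × 1103 mm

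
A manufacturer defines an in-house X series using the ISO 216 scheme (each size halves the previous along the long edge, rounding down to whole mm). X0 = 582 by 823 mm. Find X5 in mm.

102 × 145 mm

X1: ⌊823/2⌋ × 582 = 411 × 582 mm
X2: ⌊582/2⌋ × 411 = 291 × 411 mm
X3: ⌊411/2⌋ × 291 = 205 × 291 mm
X4: ⌊291/2⌋ × 205 = 145 × 205 mm
X5: ⌊205/2⌋ × 145 = 102 × 145 mm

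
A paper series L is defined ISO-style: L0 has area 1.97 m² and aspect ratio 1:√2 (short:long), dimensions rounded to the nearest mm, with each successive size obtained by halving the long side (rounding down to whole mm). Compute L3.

417 × 590 mm

Let L0's short side be w mm. w · w√2 = 1.97 m² = 1,970,000 mm², so w ≈ 1180.3 mm and w√2 ≈ 1669.1 mm → L0 = 1180 × 1669 mm.
L1: ⌊1669/2⌋ × 1180 = 834 × 1180 mm
L2: ⌊1180/2⌋ × 834 = 590 × 834 mm
L3: ⌊834/2⌋ × 590 = 417 × 590 mm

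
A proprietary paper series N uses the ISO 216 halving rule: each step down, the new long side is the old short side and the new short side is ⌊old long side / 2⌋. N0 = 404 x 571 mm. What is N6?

N1: ⌊571/2⌋ × 404 = 285 × 404 mm
N2: ⌊404/2⌋ × 285 = 202 × 285 mm
N3: ⌊285/2⌋ × 202 = 142 × 202 mm
N4: ⌊202/2⌋ × 142 = 101 × 142 mm
N5: ⌊142/2⌋ × 101 = 71 × 101 mm
N6: ⌊101/2⌋ × 71 = 50 × 71 mm

50 × 71 mm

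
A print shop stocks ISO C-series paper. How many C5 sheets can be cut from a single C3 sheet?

4

C3 = 324 × 458 mm; C5 = 162 × 229 mm.
Each halving step doubles the count; 2 steps from C3 to C5.
2^2 = 4.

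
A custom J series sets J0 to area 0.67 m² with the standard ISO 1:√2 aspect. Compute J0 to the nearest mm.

Let the short side be w mm. Then w · w√2 = 0.67 m² = 670,000 mm².
w² = 670,000/√2, so w ≈ 688.3 mm; long side = w√2 ≈ 973.4 mm.

688 × 973 mm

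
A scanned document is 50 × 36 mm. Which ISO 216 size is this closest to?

Aspect ratio 50/36 ≈ 1.389 (ISO target is √2 ≈ 1.414).
In the A-series (A0 area = 1 m²): A9 = 37 × 52 mm.
Off by 3 mm total — nearest standard size.

A9 (37 × 52 mm)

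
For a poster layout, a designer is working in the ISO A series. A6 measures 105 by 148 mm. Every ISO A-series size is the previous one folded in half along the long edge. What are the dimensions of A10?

A7: ⌊148/2⌋ × 105 = 74 × 105 mm
A8: ⌊105/2⌋ × 74 = 52 × 74 mm
A9: ⌊74/2⌋ × 52 = 37 × 52 mm
A10: ⌊52/2⌋ × 37 = 26 × 37 mm

26 × 37 mm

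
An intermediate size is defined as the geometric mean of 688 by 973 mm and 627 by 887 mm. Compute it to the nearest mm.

657 × 929 mm

Short side: √(688 · 627) = √431376 ≈ 656.8 → 657 mm
Long side: √(973 · 887) = √863051 ≈ 929.0 → 929 mm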